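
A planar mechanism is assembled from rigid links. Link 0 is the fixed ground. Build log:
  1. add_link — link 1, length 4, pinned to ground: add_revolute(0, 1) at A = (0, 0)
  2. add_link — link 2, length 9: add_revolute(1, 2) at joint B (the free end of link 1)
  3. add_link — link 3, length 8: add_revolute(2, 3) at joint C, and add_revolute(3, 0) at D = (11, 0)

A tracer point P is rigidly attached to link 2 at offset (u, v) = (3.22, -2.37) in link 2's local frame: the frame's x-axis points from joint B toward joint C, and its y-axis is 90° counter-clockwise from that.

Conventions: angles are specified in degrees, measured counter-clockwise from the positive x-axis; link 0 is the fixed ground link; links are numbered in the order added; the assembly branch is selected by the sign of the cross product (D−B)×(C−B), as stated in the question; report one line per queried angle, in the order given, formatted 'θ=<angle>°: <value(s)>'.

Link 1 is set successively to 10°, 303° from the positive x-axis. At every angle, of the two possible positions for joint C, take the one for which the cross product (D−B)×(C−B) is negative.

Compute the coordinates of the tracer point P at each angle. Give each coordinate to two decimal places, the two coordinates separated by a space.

A=(0,0), D=(11.00,0)
θ=10°: B = A + 4.00·(cos10°, sin10°) = (3.9392, 0.6946)
θ=10°: |BD| = 7.0949
θ=10°: circle(B,9.00) ∩ circle(D,8.00): a=4.7455, h=7.6473
θ=10°:   candidates: C₊=(9.4106,7.8405) cross=54.256; C₋=(7.9132,-7.3805) cross=-54.256
θ=10°:   branch - wants cross < 0 → take C=(7.9132,-7.3805) (cross=-54.256)
θ=10°: ex = (C−B)/|BC| = (0.4416,-0.8972); ey = (0.8972,0.4416)
θ=10°: P = B + 3.22·ex + -2.37·ey = (3.2346,-3.2410)
θ=303°: B = A + 4.00·(cos303°, sin303°) = (2.1786, -3.3547)
θ=303°: |BD| = 9.4378
θ=303°: circle(B,9.00) ∩ circle(D,8.00): a=5.6195, h=7.0300
θ=303°:   candidates: C₊=(4.9323,5.2137) cross=66.348; C₋=(9.9299,-7.9281) cross=-66.348
θ=303°:   branch - wants cross < 0 → take C=(9.9299,-7.9281) (cross=-66.348)
θ=303°: ex = (C−B)/|BC| = (0.8613,-0.5082); ey = (0.5082,0.8613)
θ=303°: P = B + 3.22·ex + -2.37·ey = (3.7475,-7.0321)

θ=10°: 3.23 -3.24
θ=303°: 3.75 -7.03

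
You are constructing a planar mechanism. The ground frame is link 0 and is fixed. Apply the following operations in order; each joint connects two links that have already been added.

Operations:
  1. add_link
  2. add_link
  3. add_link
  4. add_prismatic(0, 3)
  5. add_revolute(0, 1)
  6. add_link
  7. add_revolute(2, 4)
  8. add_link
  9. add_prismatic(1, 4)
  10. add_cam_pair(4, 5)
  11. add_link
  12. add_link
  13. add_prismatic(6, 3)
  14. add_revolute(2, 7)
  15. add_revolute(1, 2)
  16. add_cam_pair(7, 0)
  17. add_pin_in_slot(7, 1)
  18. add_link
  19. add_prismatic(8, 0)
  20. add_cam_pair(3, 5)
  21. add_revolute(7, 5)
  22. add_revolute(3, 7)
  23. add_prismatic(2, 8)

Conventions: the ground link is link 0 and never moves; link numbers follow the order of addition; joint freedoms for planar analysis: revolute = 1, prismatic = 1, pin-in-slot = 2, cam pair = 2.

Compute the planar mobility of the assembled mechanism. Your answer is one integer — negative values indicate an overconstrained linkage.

ground; <1,0,0>
#1 <2,0,0>
#2 <3,0,0>
#3 <4,0,0>
P:0↔3 J1 <4,1,0>
R:0↔1 J1 <4,2,0>
#4 <5,2,0>
R:2↔4 J1 <5,3,0>
#5 <6,3,0>
P:1↔4 J1 <6,4,0>
C:4↔5 J2 <6,4,1>
#6 <7,4,1>
#7 <8,4,1>
P:6↔3 J1 <8,5,1>
R:2↔7 J1 <8,6,1>
R:1↔2 J1 <8,7,1>
C:7↔0 J2 <8,7,2>
PS:7↔1 J2 <8,7,3>
#8 <9,7,3>
P:8↔0 J1 <9,8,3>
C:3↔5 J2 <9,8,4>
R:7↔5 J1 <9,9,4>
R:3↔7 J1 <9,10,4>
P:2↔8 J1 <9,11,4>
3×8 − 2×11 − 1×4 = -2

M = -2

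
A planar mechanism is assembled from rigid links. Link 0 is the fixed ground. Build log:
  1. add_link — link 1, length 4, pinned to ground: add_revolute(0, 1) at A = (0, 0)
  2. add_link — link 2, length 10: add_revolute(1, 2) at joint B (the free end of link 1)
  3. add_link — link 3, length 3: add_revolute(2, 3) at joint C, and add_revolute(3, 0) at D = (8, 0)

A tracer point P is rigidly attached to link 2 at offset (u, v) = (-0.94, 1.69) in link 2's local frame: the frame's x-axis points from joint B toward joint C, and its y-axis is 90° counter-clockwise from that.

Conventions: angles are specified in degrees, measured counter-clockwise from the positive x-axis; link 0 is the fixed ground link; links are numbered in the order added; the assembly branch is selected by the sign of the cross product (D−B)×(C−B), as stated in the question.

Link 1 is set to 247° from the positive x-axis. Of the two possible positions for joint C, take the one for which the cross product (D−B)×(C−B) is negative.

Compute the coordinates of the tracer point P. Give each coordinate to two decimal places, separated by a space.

A=(0,0), D=(8.00,0)
B = A + 4.00·(cos247°, sin247°) = (-1.5629, -3.6820)
|BD| = 10.2473
circle(B,10.00) ∩ circle(D,3.00): a=9.5638, h=2.9211
  candidates: C₊=(6.3126,2.4805) cross=29.933; C₋=(8.4118,-2.9716) cross=-29.933
  branch - wants cross < 0 → take C=(8.4118,-2.9716) (cross=-29.933)
ex = (C−B)/|BC| = (0.9975,0.0710); ey = (-0.0710,0.9975)
P = B + -0.94·ex + 1.69·ey = (-2.6206,-2.0631)

-2.62 -2.06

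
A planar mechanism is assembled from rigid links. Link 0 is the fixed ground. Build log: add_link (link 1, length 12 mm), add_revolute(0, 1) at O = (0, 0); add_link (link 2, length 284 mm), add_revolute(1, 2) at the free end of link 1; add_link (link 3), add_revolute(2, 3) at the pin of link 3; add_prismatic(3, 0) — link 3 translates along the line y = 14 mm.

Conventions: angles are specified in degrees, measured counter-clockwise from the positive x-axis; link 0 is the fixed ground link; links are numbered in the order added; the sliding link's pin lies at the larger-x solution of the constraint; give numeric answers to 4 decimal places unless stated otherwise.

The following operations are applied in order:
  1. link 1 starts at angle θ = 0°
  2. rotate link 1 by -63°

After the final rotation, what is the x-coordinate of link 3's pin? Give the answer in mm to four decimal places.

geometry: r = 12 mm, L = 284 mm, e = 14 mm; θ starts at 0°
rotate link 1 by -63°: θ ← 0° -63° = -63°
crank pin P = (r cos θ, r sin θ) = (5.447886, -10.692078)
h = r sin θ − e = -10.692078 − 14 = -24.692078
x = r cos θ + √(L² − h²) = 5.447886 + 282.924550 = 288.372436

288.3724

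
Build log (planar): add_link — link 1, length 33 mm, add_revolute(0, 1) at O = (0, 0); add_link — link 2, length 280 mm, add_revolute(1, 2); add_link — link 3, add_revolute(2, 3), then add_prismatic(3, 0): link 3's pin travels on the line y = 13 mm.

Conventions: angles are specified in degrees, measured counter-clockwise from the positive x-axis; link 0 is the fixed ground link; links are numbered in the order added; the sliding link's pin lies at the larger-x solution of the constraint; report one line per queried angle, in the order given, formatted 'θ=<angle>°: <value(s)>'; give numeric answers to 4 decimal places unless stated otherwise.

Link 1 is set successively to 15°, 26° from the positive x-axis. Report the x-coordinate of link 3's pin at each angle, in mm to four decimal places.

geometry: r = 33 mm, L = 280 mm, e = 13 mm
θ=15°: crank pin P = (r cos θ, r sin θ) = (31.875552, 8.541028)
θ=15°: h = r sin θ − e = 8.541028 − 13 = -4.458972
θ=15°: x = r cos θ + √(L² − h²) = 31.875552 + 279.964493 = 311.840046
θ=26°: crank pin P = (r cos θ, r sin θ) = (29.660204, 14.466248)
θ=26°: h = r sin θ − e = 14.466248 − 13 = 1.466248
θ=26°: x = r cos θ + √(L² − h²) = 29.660204 + 279.996161 = 309.656364

θ=15°: 311.8400
θ=26°: 309.6564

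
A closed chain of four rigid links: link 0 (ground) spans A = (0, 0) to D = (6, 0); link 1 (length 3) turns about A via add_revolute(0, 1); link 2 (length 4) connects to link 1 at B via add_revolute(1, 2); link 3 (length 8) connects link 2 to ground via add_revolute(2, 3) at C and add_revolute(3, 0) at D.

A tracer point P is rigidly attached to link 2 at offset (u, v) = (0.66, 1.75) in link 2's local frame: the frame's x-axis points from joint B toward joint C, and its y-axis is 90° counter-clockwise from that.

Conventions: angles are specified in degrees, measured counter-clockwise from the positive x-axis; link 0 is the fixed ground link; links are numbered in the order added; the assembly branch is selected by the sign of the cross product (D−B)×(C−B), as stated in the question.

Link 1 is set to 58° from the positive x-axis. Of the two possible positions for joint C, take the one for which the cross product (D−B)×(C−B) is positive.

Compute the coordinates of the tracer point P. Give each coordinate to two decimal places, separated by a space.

A=(0,0), D=(6.00,0)
B = A + 3.00·(cos58°, sin58°) = (1.5898, 2.5441)
|BD| = 5.0915
circle(B,4.00) ∩ circle(D,8.00): a=-2.1681, h=3.3615
  candidates: C₊=(1.3915,6.5392) cross=17.115; C₋=(-1.9679,0.7158) cross=-17.115
  branch + wants cross > 0 → take C=(1.3915,6.5392) (cross=17.115)
ex = (C−B)/|BC| = (-0.0496,0.9988); ey = (-0.9988,-0.0496)
P = B + 0.66·ex + 1.75·ey = (-0.1908,3.1166)

-0.19 3.12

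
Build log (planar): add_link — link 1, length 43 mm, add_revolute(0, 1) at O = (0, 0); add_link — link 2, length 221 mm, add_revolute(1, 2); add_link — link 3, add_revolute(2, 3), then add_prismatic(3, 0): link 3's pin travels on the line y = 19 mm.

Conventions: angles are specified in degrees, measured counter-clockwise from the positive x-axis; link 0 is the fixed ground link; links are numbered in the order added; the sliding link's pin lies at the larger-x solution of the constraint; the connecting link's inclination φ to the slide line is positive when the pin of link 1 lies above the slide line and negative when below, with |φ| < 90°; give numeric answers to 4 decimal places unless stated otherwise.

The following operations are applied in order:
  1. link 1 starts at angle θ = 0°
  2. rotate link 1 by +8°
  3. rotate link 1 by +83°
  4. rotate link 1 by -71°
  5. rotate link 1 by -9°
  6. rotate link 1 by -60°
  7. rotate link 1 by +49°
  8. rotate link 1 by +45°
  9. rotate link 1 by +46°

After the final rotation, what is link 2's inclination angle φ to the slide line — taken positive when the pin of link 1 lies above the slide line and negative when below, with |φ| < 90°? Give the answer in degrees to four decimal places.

geometry: r = 43 mm, L = 221 mm, e = 19 mm; θ starts at 0°
rotate link 1 by +8°: θ ← 0° +8° = 8°
rotate link 1 by +83°: θ ← 8° +83° = 91°
rotate link 1 by -71°: θ ← 91° -71° = 20°
rotate link 1 by -9°: θ ← 20° -9° = 11°
rotate link 1 by -60°: θ ← 11° -60° = -49°
rotate link 1 by +49°: θ ← -49° +49° = 0°
rotate link 1 by +45°: θ ← 0° +45° = 45°
rotate link 1 by +46°: θ ← 45° +46° = 91°
h = r sin θ − e = 42.993451 − 19 = 23.993451
sin φ = h / L = 23.993451 / 221 = 0.10856765
φ = arcsin(0.10856765) = 6.232754°

6.2328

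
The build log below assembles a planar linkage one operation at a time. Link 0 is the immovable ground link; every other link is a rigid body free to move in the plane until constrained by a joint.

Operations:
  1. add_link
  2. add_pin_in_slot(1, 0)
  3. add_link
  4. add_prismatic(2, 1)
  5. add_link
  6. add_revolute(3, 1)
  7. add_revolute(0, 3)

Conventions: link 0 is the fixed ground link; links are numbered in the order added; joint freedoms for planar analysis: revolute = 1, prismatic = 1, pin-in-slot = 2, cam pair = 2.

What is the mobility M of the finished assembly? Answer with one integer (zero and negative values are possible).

ground; <1,0,0>
#1 <2,0,0>
PS:1↔0 J2 <2,0,1>
#2 <3,0,1>
P:2↔1 J1 <3,1,1>
#3 <4,1,1>
R:3↔1 J1 <4,2,1>
R:0↔3 J1 <4,3,1>
3×3 − 2×3 − 1×1 = 2

M = 2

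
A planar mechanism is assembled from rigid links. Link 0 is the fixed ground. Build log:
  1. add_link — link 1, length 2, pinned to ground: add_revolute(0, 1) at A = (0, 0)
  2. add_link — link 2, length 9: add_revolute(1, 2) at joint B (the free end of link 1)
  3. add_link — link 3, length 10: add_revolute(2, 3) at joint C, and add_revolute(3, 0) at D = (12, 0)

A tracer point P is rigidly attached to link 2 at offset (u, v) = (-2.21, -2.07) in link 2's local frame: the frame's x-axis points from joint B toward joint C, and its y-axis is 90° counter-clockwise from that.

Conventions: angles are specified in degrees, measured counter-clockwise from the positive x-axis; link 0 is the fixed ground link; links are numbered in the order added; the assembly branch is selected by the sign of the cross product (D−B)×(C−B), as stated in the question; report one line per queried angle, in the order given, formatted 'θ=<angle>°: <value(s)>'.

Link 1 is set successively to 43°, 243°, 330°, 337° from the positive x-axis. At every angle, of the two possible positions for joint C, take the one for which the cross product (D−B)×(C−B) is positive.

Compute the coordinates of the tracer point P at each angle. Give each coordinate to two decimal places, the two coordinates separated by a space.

A=(0,0), D=(12.00,0)
θ=43°: B = A + 2.00·(cos43°, sin43°) = (1.4627, 1.3640)
θ=43°: |BD| = 10.6252
θ=43°: circle(B,9.00) ∩ circle(D,10.00): a=4.4185, h=7.8407
θ=43°:   candidates: C₊=(6.8512,8.5726) cross=83.309; C₋=(4.8381,-6.9791) cross=-83.309
θ=43°:   branch + wants cross > 0 → take C=(6.8512,8.5726) (cross=83.309)
θ=43°: ex = (C−B)/|BC| = (0.5987,0.8010); ey = (-0.8010,0.5987)
θ=43°: P = B + -2.21·ex + -2.07·ey = (1.7975,-1.6455)
θ=243°: B = A + 2.00·(cos243°, sin243°) = (-0.9080, -1.7820)
θ=243°: |BD| = 13.0304
θ=243°: circle(B,9.00) ∩ circle(D,10.00): a=5.7861, h=6.8935
θ=243°:   candidates: C₊=(3.8811,5.8380) cross=89.825; C₋=(5.7665,-7.8195) cross=-89.825
θ=243°:   branch + wants cross > 0 → take C=(3.8811,5.8380) (cross=89.825)
θ=243°: ex = (C−B)/|BC| = (0.5321,0.8467); ey = (-0.8467,0.5321)
θ=243°: P = B + -2.21·ex + -2.07·ey = (-0.3313,-4.7546)
θ=330°: B = A + 2.00·(cos330°, sin330°) = (1.7321, -1.0000)
θ=330°: |BD| = 10.3165
θ=330°: circle(B,9.00) ∩ circle(D,10.00): a=4.2374, h=7.9400
θ=330°:   candidates: C₊=(5.1799,7.3134) cross=81.914; C₋=(6.7192,-8.4919) cross=-81.914
θ=330°:   branch + wants cross > 0 → take C=(5.1799,7.3134) (cross=81.914)
θ=330°: ex = (C−B)/|BC| = (0.3831,0.9237); ey = (-0.9237,0.3831)
θ=330°: P = B + -2.21·ex + -2.07·ey = (2.7975,-3.8344)
θ=337°: B = A + 2.00·(cos337°, sin337°) = (1.8410, -0.7815)
θ=337°: |BD| = 10.1890
θ=337°: circle(B,9.00) ∩ circle(D,10.00): a=4.1621, h=7.9798
θ=337°:   candidates: C₊=(5.3789,7.4940) cross=81.306; C₋=(6.6029,-8.4185) cross=-81.306
θ=337°:   branch + wants cross > 0 → take C=(5.3789,7.4940) (cross=81.306)
θ=337°: ex = (C−B)/|BC| = (0.3931,0.9195); ey = (-0.9195,0.3931)
θ=337°: P = B + -2.21·ex + -2.07·ey = (2.8756,-3.6273)

θ=43°: 1.80 -1.65
θ=243°: -0.33 -4.75
θ=330°: 2.80 -3.83
θ=337°: 2.88 -3.63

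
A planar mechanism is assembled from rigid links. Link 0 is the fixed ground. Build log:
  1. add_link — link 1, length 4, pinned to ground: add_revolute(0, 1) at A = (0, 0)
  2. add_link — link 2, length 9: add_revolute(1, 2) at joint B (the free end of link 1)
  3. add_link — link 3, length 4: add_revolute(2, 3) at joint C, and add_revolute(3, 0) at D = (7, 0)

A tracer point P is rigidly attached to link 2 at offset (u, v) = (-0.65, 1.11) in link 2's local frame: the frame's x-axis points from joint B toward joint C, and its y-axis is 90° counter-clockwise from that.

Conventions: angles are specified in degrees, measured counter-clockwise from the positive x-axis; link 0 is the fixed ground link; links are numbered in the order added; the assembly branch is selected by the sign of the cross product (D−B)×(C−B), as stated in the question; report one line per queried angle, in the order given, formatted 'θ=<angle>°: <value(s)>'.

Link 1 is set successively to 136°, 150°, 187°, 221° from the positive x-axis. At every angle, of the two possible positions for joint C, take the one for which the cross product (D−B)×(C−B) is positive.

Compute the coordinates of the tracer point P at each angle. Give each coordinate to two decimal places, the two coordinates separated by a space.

A=(0,0), D=(7.00,0)
θ=136°: B = A + 4.00·(cos136°, sin136°) = (-2.8774, 2.7786)
θ=136°: |BD| = 10.2608
θ=136°: circle(B,9.00) ∩ circle(D,4.00): a=8.2978, h=3.4852
θ=136°:   candidates: C₊=(6.0542,3.8866) cross=35.761; C₋=(4.1666,-2.8234) cross=-35.761
θ=136°:   branch + wants cross > 0 → take C=(6.0542,3.8866) (cross=35.761)
θ=136°: ex = (C−B)/|BC| = (0.9924,0.1231); ey = (-0.1231,0.9924)
θ=136°: P = B + -0.65·ex + 1.11·ey = (-3.6591,3.8002)
θ=150°: B = A + 4.00·(cos150°, sin150°) = (-3.4641, 2.0000)
θ=150°: |BD| = 10.6535
θ=150°: circle(B,9.00) ∩ circle(D,4.00): a=8.3774, h=3.2893
θ=150°:   candidates: C₊=(5.3818,3.6581) cross=35.042; C₋=(4.1468,-2.8035) cross=-35.042
θ=150°:   branch + wants cross > 0 → take C=(5.3818,3.6581) (cross=35.042)
θ=150°: ex = (C−B)/|BC| = (0.9829,0.1842); ey = (-0.1842,0.9829)
θ=150°: P = B + -0.65·ex + 1.11·ey = (-4.3075,2.9712)
θ=187°: B = A + 4.00·(cos187°, sin187°) = (-3.9702, -0.4875)
θ=187°: |BD| = 10.9810
θ=187°: circle(B,9.00) ∩ circle(D,4.00): a=8.4502, h=3.0975
θ=187°:   candidates: C₊=(4.3341,2.9821) cross=34.014; C₋=(4.6092,-3.2068) cross=-34.014
θ=187°:   branch + wants cross > 0 → take C=(4.3341,2.9821) (cross=34.014)
θ=187°: ex = (C−B)/|BC| = (0.9227,0.3855); ey = (-0.3855,0.9227)
θ=187°: P = B + -0.65·ex + 1.11·ey = (-4.9979,0.2861)
θ=221°: B = A + 4.00·(cos221°, sin221°) = (-3.0188, -2.6242)
θ=221°: |BD| = 10.3568
θ=221°: circle(B,9.00) ∩ circle(D,4.00): a=8.3164, h=3.4405
θ=221°:   candidates: C₊=(4.1544,2.8112) cross=35.632; C₋=(5.8980,-3.8452) cross=-35.632
θ=221°:   branch + wants cross > 0 → take C=(4.1544,2.8112) (cross=35.632)
θ=221°: ex = (C−B)/|BC| = (0.7970,0.6039); ey = (-0.6039,0.7970)
θ=221°: P = B + -0.65·ex + 1.11·ey = (-4.2073,-2.1321)

θ=136°: -3.66 3.80
θ=150°: -4.31 2.97
θ=187°: -5.00 0.29
θ=221°: -4.21 -2.13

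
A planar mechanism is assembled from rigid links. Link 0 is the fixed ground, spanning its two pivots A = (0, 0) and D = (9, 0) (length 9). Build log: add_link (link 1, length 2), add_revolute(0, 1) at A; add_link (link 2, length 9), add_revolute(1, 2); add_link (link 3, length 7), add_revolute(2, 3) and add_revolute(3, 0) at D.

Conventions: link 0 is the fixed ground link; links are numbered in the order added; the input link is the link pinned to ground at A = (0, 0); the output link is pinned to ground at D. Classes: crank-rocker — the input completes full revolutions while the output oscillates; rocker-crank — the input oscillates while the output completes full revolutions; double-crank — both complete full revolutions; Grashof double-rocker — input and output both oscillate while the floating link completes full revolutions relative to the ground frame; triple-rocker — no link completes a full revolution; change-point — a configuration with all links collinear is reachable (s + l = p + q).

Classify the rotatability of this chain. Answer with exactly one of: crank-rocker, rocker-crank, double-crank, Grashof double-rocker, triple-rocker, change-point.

lengths: ground=9, input=2, coupler=9, output=7
sorted: s=2 (shortest), l=9 (longest), p+q=16
s + l = 11 vs p + q = 16
s + l < p + q (Grashof) with shortest = input link → crank-rocker

crank-rocker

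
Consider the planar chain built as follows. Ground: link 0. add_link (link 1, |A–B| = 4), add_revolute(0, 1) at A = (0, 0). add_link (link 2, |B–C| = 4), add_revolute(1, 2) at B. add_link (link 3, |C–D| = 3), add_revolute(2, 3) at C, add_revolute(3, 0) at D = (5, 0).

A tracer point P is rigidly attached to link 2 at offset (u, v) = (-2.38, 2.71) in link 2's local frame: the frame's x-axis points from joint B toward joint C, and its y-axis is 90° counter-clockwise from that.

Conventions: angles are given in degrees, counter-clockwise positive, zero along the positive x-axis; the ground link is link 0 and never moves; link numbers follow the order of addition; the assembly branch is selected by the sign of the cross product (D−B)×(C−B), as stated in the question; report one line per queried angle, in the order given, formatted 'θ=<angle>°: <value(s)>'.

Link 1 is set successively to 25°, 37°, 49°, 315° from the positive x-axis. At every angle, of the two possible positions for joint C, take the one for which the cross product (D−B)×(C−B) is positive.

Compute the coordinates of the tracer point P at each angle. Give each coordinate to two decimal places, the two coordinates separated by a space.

A=(0,0), D=(5.00,0)
θ=25°: B = A + 4.00·(cos25°, sin25°) = (3.6252, 1.6905)
θ=25°: |BD| = 2.1789
θ=25°: circle(B,4.00) ∩ circle(D,3.00): a=2.6958, h=2.9551
θ=25°:   candidates: C₊=(7.6188,1.4635) cross=6.439; C₋=(3.0334,-2.2655) cross=-6.439
θ=25°:   branch + wants cross > 0 → take C=(7.6188,1.4635) (cross=6.439)
θ=25°: ex = (C−B)/|BC| = (0.9984,-0.0567); ey = (0.0567,0.9984)
θ=25°: P = B + -2.38·ex + 2.71·ey = (1.4028,4.5311)
θ=37°: B = A + 4.00·(cos37°, sin37°) = (3.1945, 2.4073)
θ=37°: |BD| = 3.0091
θ=37°: circle(B,4.00) ∩ circle(D,3.00): a=2.6677, h=2.9805
θ=37°:   candidates: C₊=(7.1796,2.0614) cross=8.969; C₋=(2.4108,-1.5152) cross=-8.969
θ=37°:   branch + wants cross > 0 → take C=(7.1796,2.0614) (cross=8.969)
θ=37°: ex = (C−B)/|BC| = (0.9963,-0.0865); ey = (0.0865,0.9963)
θ=37°: P = B + -2.38·ex + 2.71·ey = (1.0578,5.3129)
θ=49°: B = A + 4.00·(cos49°, sin49°) = (2.6242, 3.0188)
θ=49°: |BD| = 3.8416
θ=49°: circle(B,4.00) ∩ circle(D,3.00): a=2.8319, h=2.8250
θ=49°:   candidates: C₊=(6.5955,2.5405) cross=10.852; C₋=(2.1556,-0.9536) cross=-10.852
θ=49°:   branch + wants cross > 0 → take C=(6.5955,2.5405) (cross=10.852)
θ=49°: ex = (C−B)/|BC| = (0.9928,-0.1196); ey = (0.1196,0.9928)
θ=49°: P = B + -2.38·ex + 2.71·ey = (0.5854,5.9940)
θ=315°: B = A + 4.00·(cos315°, sin315°) = (2.8284, -2.8284)
θ=315°: |BD| = 3.5659
θ=315°: circle(B,4.00) ∩ circle(D,3.00): a=2.7645, h=2.8910
θ=315°:   candidates: C₊=(2.2189,1.1249) cross=10.309; C₋=(6.8050,-2.3962) cross=-10.309
θ=315°:   branch + wants cross > 0 → take C=(2.2189,1.1249) (cross=10.309)
θ=315°: ex = (C−B)/|BC| = (-0.1524,0.9883); ey = (-0.9883,-0.1524)
θ=315°: P = B + -2.38·ex + 2.71·ey = (0.5128,-5.5936)

θ=25°: 1.40 4.53
θ=37°: 1.06 5.31
θ=49°: 0.59 5.99
θ=315°: 0.51 -5.59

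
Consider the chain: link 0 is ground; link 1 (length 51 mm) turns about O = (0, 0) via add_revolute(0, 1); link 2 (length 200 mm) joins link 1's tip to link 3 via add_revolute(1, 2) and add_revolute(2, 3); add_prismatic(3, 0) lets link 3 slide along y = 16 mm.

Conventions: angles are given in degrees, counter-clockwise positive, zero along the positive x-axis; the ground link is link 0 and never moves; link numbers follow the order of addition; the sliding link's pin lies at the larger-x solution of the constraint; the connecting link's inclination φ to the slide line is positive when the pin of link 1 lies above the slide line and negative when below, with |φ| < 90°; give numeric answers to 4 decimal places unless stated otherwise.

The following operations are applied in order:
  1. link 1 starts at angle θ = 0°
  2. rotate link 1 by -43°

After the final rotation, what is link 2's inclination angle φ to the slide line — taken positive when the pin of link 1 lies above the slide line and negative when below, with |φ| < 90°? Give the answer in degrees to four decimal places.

geometry: r = 51 mm, L = 200 mm, e = 16 mm; θ starts at 0°
rotate link 1 by -43°: θ ← 0° -43° = -43°
h = r sin θ − e = -34.781916 − 16 = -50.781916
sin φ = h / L = -50.781916 / 200 = -0.25390958
φ = arcsin(-0.25390958) = -14.708982°

-14.7090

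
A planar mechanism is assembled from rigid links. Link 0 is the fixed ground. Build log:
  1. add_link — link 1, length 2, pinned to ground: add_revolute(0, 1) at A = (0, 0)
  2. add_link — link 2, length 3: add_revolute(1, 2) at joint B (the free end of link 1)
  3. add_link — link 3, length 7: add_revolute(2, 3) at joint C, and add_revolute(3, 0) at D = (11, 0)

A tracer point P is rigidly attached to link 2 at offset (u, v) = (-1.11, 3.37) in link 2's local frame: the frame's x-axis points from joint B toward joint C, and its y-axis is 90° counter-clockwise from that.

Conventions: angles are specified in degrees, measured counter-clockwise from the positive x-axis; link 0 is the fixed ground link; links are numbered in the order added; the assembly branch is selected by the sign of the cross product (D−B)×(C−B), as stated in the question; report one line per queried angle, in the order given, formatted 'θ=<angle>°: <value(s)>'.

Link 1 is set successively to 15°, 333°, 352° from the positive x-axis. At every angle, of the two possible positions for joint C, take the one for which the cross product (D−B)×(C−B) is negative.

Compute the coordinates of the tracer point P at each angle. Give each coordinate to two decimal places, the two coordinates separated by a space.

A=(0,0), D=(11.00,0)
θ=15°: B = A + 2.00·(cos15°, sin15°) = (1.9319, 0.5176)
θ=15°: |BD| = 9.0829
θ=15°: circle(B,3.00) ∩ circle(D,7.00): a=2.3395, h=1.8779
θ=15°:   candidates: C₊=(4.3746,2.2592) cross=17.057; C₋=(4.1605,-1.4906) cross=-17.057
θ=15°:   branch - wants cross < 0 → take C=(4.1605,-1.4906) (cross=-17.057)
θ=15°: ex = (C−B)/|BC| = (0.7429,-0.6694); ey = (0.6694,0.7429)
θ=15°: P = B + -1.11·ex + 3.37·ey = (3.3631,3.7642)
θ=333°: B = A + 2.00·(cos333°, sin333°) = (1.7820, -0.9080)
θ=333°: |BD| = 9.2626
θ=333°: circle(B,3.00) ∩ circle(D,7.00): a=2.4721, h=1.6997
θ=333°:   candidates: C₊=(4.0756,1.0258) cross=15.743; C₋=(4.4088,-2.3571) cross=-15.743
θ=333°:   branch - wants cross < 0 → take C=(4.4088,-2.3571) (cross=-15.743)
θ=333°: ex = (C−B)/|BC| = (0.8756,-0.4830); ey = (0.4830,0.8756)
θ=333°: P = B + -1.11·ex + 3.37·ey = (2.4380,2.5790)
θ=352°: B = A + 2.00·(cos352°, sin352°) = (1.9805, -0.2783)
θ=352°: |BD| = 9.0238
θ=352°: circle(B,3.00) ∩ circle(D,7.00): a=2.2955, h=1.9315
θ=352°:   candidates: C₊=(4.2154,1.7230) cross=17.429; C₋=(4.3345,-2.1381) cross=-17.429
θ=352°:   branch - wants cross < 0 → take C=(4.3345,-2.1381) (cross=-17.429)
θ=352°: ex = (C−B)/|BC| = (0.7847,-0.6199); ey = (0.6199,0.7847)
θ=352°: P = B + -1.11·ex + 3.37·ey = (3.1987,3.0541)

θ=15°: 3.36 3.76
θ=333°: 2.44 2.58
θ=352°: 3.20 3.05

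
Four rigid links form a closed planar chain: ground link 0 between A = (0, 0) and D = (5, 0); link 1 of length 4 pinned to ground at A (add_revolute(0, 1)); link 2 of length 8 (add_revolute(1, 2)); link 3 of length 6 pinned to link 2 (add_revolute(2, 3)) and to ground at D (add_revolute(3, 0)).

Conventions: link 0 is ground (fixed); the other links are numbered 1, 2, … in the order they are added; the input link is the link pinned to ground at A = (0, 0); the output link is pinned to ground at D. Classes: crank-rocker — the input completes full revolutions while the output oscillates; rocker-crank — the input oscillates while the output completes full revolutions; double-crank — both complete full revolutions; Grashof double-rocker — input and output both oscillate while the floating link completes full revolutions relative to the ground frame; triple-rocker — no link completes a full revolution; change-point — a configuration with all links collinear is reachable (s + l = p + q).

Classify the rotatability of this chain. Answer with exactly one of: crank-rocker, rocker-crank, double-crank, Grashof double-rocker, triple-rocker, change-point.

lengths: ground=5, input=4, coupler=8, output=6
sorted: s=4 (shortest), l=8 (longest), p+q=11
s + l = 12 vs p + q = 11
s + l > p + q → non-Grashof → no link fully rotates → triple-rocker

triple-rocker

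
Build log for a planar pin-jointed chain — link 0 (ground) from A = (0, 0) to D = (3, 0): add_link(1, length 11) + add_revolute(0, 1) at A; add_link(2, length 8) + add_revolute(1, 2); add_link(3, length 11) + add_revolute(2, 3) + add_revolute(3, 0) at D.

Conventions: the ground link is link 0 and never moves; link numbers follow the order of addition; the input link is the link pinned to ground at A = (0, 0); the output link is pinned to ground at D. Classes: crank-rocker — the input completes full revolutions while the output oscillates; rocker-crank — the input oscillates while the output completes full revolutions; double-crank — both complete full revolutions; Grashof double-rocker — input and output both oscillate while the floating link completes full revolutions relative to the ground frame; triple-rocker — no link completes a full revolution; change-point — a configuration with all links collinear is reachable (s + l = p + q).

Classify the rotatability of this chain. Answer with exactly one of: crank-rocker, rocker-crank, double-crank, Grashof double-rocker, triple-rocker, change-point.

lengths: ground=3, input=11, coupler=8, output=11
sorted: s=3 (shortest), l=11 (longest), p+q=19
s + l = 14 vs p + q = 19
s + l < p + q (Grashof) with shortest = ground link → double-crank

double-crank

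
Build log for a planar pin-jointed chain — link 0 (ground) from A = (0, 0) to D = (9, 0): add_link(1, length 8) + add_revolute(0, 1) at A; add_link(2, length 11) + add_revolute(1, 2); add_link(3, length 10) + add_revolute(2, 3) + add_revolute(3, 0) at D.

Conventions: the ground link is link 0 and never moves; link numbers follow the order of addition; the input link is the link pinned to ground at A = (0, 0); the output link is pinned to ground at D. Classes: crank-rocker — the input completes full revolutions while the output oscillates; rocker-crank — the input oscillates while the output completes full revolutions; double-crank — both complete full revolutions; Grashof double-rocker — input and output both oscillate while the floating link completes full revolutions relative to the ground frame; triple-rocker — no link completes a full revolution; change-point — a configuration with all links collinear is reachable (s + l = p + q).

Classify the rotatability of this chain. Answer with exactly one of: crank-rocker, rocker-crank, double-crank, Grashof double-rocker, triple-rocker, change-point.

lengths: ground=9, input=8, coupler=11, output=10
sorted: s=8 (shortest), l=11 (longest), p+q=19
s + l = 19 vs p + q = 19
s + l = p + q → change-point (collinear configuration reachable)

change-point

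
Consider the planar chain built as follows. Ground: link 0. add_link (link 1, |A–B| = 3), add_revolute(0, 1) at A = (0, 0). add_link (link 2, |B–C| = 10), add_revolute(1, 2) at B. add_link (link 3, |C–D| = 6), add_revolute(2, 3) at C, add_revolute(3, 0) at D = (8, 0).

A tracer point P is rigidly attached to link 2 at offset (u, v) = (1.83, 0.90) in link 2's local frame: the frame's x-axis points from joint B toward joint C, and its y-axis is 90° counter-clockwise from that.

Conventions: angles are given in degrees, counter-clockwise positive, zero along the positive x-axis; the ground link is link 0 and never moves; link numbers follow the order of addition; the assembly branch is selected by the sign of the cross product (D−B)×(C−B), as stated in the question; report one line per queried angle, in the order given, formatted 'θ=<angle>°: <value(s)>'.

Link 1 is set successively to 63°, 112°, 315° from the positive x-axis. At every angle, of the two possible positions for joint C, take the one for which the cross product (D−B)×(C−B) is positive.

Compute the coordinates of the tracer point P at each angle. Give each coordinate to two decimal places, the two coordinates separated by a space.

A=(0,0), D=(8.00,0)
θ=63°: B = A + 3.00·(cos63°, sin63°) = (1.3620, 2.6730)
θ=63°: |BD| = 7.1560
θ=63°: circle(B,10.00) ∩ circle(D,6.00): a=8.0498, h=5.9331
θ=63°:   candidates: C₊=(11.0453,5.1697) cross=42.457; C₋=(6.6129,-5.8375) cross=-42.457
θ=63°:   branch + wants cross > 0 → take C=(11.0453,5.1697) (cross=42.457)
θ=63°: ex = (C−B)/|BC| = (0.9683,0.2497); ey = (-0.2497,0.9683)
θ=63°: P = B + 1.83·ex + 0.90·ey = (2.9093,4.0014)
θ=112°: B = A + 3.00·(cos112°, sin112°) = (-1.1238, 2.7816)
θ=112°: |BD| = 9.5384
θ=112°: circle(B,10.00) ∩ circle(D,6.00): a=8.1241, h=5.8309
θ=112°:   candidates: C₊=(8.3475,5.9899) cross=55.618; C₋=(4.9467,-5.1650) cross=-55.618
θ=112°:   branch + wants cross > 0 → take C=(8.3475,5.9899) (cross=55.618)
θ=112°: ex = (C−B)/|BC| = (0.9471,0.3208); ey = (-0.3208,0.9471)
θ=112°: P = B + 1.83·ex + 0.90·ey = (0.3207,4.2211)
θ=315°: B = A + 3.00·(cos315°, sin315°) = (2.1213, -2.1213)
θ=315°: |BD| = 6.2497
θ=315°: circle(B,10.00) ∩ circle(D,6.00): a=8.2451, h=5.6585
θ=315°:   candidates: C₊=(7.9563,5.9998) cross=35.364; C₋=(11.7976,-4.6453) cross=-35.364
θ=315°:   branch + wants cross > 0 → take C=(7.9563,5.9998) (cross=35.364)
θ=315°: ex = (C−B)/|BC| = (0.5835,0.8121); ey = (-0.8121,0.5835)
θ=315°: P = B + 1.83·ex + 0.90·ey = (2.4582,-0.1100)

θ=63°: 2.91 4.00
θ=112°: 0.32 4.22
θ=315°: 2.46 -0.11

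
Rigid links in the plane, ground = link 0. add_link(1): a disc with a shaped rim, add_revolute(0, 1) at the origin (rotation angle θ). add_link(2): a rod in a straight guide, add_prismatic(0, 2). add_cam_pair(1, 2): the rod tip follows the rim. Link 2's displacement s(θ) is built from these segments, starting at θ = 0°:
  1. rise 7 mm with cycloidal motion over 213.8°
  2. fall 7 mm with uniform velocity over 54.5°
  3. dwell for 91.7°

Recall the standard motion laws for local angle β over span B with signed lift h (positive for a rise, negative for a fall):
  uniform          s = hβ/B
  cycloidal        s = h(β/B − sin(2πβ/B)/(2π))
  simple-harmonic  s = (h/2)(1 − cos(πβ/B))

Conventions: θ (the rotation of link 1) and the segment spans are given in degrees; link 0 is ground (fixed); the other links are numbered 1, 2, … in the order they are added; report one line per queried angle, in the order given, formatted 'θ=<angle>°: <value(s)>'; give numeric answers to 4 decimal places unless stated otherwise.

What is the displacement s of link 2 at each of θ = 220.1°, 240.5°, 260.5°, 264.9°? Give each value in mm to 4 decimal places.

segment 1 (0° to 213.8°, cycloidal, h = 7) is passed completely: s = 0.0000 + (7) = 7.0000
θ = 220.1° falls in segment 2 (213.8° to 268.3°, uniform, h = -7): β = 220.1 − 213.8 = 6.3°, B = 54.5°; Δs = -7·6.3/54.5 = -0.8092; s = 7.0000 − 0.8092 = 6.1908
θ = 240.5° falls in segment 2 (213.8° to 268.3°, uniform, h = -7): β = 240.5 − 213.8 = 26.7°, B = 54.5°; Δs = -7·26.7/54.5 = -3.4294; s = 7.0000 − 3.4294 = 3.5706
θ = 260.5° falls in segment 2 (213.8° to 268.3°, uniform, h = -7): β = 260.5 − 213.8 = 46.7°, B = 54.5°; Δs = -7·46.7/54.5 = -5.9982; s = 7.0000 − 5.9982 = 1.0018
θ = 264.9° falls in segment 2 (213.8° to 268.3°, uniform, h = -7): β = 264.9 − 213.8 = 51.1°, B = 54.5°; Δs = -7·51.1/54.5 = -6.5633; s = 7.0000 − 6.5633 = 0.4367

θ=220.1°: 6.1908
θ=240.5°: 3.5706
θ=260.5°: 1.0018
θ=264.9°: 0.4367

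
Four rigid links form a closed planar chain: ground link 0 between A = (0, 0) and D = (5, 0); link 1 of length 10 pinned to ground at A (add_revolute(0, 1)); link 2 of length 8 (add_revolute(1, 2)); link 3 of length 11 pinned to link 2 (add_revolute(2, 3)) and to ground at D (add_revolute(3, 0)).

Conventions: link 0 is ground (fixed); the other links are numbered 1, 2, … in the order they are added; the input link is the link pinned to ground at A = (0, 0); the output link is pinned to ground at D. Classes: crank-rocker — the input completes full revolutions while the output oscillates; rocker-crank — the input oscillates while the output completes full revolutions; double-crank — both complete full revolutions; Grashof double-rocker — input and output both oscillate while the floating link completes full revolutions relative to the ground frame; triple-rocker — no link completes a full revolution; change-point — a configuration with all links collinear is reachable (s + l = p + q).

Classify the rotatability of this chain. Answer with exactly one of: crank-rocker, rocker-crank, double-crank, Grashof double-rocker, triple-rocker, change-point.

lengths: ground=5, input=10, coupler=8, output=11
sorted: s=5 (shortest), l=11 (longest), p+q=18
s + l = 16 vs p + q = 18
s + l < p + q (Grashof) with shortest = ground link → double-crank

double-crank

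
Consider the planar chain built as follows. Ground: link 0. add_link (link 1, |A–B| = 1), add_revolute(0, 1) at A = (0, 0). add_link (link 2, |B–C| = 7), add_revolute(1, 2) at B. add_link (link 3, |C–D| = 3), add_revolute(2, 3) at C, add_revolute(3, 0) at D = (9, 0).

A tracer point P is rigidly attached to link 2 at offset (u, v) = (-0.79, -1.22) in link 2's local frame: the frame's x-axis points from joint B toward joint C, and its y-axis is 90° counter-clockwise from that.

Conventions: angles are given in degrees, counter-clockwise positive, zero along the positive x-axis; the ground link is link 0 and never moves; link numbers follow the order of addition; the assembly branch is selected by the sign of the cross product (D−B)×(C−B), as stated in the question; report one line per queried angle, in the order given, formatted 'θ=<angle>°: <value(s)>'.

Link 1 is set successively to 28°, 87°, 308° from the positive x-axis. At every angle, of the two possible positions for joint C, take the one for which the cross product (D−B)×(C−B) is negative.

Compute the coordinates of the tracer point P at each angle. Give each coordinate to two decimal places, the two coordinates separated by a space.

A=(0,0), D=(9.00,0)
θ=28°: B = A + 1.00·(cos28°, sin28°) = (0.8829, 0.4695)
θ=28°: |BD| = 8.1306
θ=28°: circle(B,7.00) ∩ circle(D,3.00): a=6.5251, h=2.5343
θ=28°:   candidates: C₊=(7.5435,2.6227) cross=20.605; C₋=(7.2509,-2.4373) cross=-20.605
θ=28°:   branch - wants cross < 0 → take C=(7.2509,-2.4373) (cross=-20.605)
θ=28°: ex = (C−B)/|BC| = (0.9097,-0.4153); ey = (0.4153,0.9097)
θ=28°: P = B + -0.79·ex + -1.22·ey = (-0.3423,-0.3123)
θ=87°: B = A + 1.00·(cos87°, sin87°) = (0.0523, 0.9986)
θ=87°: |BD| = 9.0032
θ=87°: circle(B,7.00) ∩ circle(D,3.00): a=6.7230, h=1.9496
θ=87°:   candidates: C₊=(6.9501,2.1904) cross=17.552; C₋=(6.5176,-1.6846) cross=-17.552
θ=87°:   branch - wants cross < 0 → take C=(6.5176,-1.6846) (cross=-17.552)
θ=87°: ex = (C−B)/|BC| = (0.9236,-0.3833); ey = (0.3833,0.9236)
θ=87°: P = B + -0.79·ex + -1.22·ey = (-1.1450,0.1746)
θ=308°: B = A + 1.00·(cos308°, sin308°) = (0.6157, -0.7880)
θ=308°: |BD| = 8.4213
θ=308°: circle(B,7.00) ∩ circle(D,3.00): a=6.5856, h=2.3728
θ=308°:   candidates: C₊=(6.9503,2.1906) cross=19.982; C₋=(7.3944,-2.5342) cross=-19.982
θ=308°:   branch - wants cross < 0 → take C=(7.3944,-2.5342) (cross=-19.982)
θ=308°: ex = (C−B)/|BC| = (0.9684,-0.2494); ey = (0.2494,0.9684)
θ=308°: P = B + -0.79·ex + -1.22·ey = (-0.4537,-1.7724)

θ=28°: -0.34 -0.31
θ=87°: -1.14 0.17
θ=308°: -0.45 -1.77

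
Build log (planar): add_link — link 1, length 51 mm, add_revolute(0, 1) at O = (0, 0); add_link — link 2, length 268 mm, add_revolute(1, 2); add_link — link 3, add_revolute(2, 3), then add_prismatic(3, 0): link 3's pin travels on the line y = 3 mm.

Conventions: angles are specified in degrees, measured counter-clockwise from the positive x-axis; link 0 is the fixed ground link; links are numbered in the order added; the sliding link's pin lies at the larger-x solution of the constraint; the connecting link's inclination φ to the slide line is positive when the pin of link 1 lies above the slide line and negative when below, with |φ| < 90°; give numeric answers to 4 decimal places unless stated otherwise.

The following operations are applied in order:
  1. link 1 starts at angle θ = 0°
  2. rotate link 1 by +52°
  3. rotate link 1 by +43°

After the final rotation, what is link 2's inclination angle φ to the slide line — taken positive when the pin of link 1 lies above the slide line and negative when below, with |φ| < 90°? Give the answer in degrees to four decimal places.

geometry: r = 51 mm, L = 268 mm, e = 3 mm; θ starts at 0°
rotate link 1 by +52°: θ ← 0° +52° = 52°
rotate link 1 by +43°: θ ← 52° +43° = 95°
h = r sin θ − e = 50.805930 − 3 = 47.805930
sin φ = h / L = 47.805930 / 268 = 0.17838033
φ = arcsin(0.17838033) = 10.275433°

10.2754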